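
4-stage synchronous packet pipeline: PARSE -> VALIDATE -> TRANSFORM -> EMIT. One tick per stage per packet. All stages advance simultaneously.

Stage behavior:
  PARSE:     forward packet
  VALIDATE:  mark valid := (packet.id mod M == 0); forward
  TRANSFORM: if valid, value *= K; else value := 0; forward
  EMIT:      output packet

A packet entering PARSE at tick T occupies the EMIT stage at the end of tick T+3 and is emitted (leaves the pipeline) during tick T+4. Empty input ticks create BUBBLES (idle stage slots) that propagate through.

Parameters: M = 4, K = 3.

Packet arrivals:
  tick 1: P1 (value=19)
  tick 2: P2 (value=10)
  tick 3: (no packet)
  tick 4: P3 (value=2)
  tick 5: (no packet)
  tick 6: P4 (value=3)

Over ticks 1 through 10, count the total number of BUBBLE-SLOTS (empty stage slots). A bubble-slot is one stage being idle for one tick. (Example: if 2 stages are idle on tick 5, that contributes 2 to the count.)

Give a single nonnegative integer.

Tick 1: [PARSE:P1(v=19,ok=F), VALIDATE:-, TRANSFORM:-, EMIT:-] out:-; bubbles=3
Tick 2: [PARSE:P2(v=10,ok=F), VALIDATE:P1(v=19,ok=F), TRANSFORM:-, EMIT:-] out:-; bubbles=2
Tick 3: [PARSE:-, VALIDATE:P2(v=10,ok=F), TRANSFORM:P1(v=0,ok=F), EMIT:-] out:-; bubbles=2
Tick 4: [PARSE:P3(v=2,ok=F), VALIDATE:-, TRANSFORM:P2(v=0,ok=F), EMIT:P1(v=0,ok=F)] out:-; bubbles=1
Tick 5: [PARSE:-, VALIDATE:P3(v=2,ok=F), TRANSFORM:-, EMIT:P2(v=0,ok=F)] out:P1(v=0); bubbles=2
Tick 6: [PARSE:P4(v=3,ok=F), VALIDATE:-, TRANSFORM:P3(v=0,ok=F), EMIT:-] out:P2(v=0); bubbles=2
Tick 7: [PARSE:-, VALIDATE:P4(v=3,ok=T), TRANSFORM:-, EMIT:P3(v=0,ok=F)] out:-; bubbles=2
Tick 8: [PARSE:-, VALIDATE:-, TRANSFORM:P4(v=9,ok=T), EMIT:-] out:P3(v=0); bubbles=3
Tick 9: [PARSE:-, VALIDATE:-, TRANSFORM:-, EMIT:P4(v=9,ok=T)] out:-; bubbles=3
Tick 10: [PARSE:-, VALIDATE:-, TRANSFORM:-, EMIT:-] out:P4(v=9); bubbles=4
Total bubble-slots: 24

Answer: 24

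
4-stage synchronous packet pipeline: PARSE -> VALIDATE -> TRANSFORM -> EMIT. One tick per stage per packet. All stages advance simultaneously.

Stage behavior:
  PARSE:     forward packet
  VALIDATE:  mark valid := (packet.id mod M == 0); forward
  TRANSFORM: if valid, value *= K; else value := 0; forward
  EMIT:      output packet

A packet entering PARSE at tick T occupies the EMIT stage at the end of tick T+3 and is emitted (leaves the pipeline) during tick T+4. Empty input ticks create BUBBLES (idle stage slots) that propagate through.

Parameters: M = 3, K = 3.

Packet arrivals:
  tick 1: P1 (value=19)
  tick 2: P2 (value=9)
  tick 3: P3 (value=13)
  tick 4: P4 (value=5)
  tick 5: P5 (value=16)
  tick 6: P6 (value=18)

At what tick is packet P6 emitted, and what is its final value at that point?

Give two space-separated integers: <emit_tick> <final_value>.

Tick 1: [PARSE:P1(v=19,ok=F), VALIDATE:-, TRANSFORM:-, EMIT:-] out:-; in:P1
Tick 2: [PARSE:P2(v=9,ok=F), VALIDATE:P1(v=19,ok=F), TRANSFORM:-, EMIT:-] out:-; in:P2
Tick 3: [PARSE:P3(v=13,ok=F), VALIDATE:P2(v=9,ok=F), TRANSFORM:P1(v=0,ok=F), EMIT:-] out:-; in:P3
Tick 4: [PARSE:P4(v=5,ok=F), VALIDATE:P3(v=13,ok=T), TRANSFORM:P2(v=0,ok=F), EMIT:P1(v=0,ok=F)] out:-; in:P4
Tick 5: [PARSE:P5(v=16,ok=F), VALIDATE:P4(v=5,ok=F), TRANSFORM:P3(v=39,ok=T), EMIT:P2(v=0,ok=F)] out:P1(v=0); in:P5
Tick 6: [PARSE:P6(v=18,ok=F), VALIDATE:P5(v=16,ok=F), TRANSFORM:P4(v=0,ok=F), EMIT:P3(v=39,ok=T)] out:P2(v=0); in:P6
Tick 7: [PARSE:-, VALIDATE:P6(v=18,ok=T), TRANSFORM:P5(v=0,ok=F), EMIT:P4(v=0,ok=F)] out:P3(v=39); in:-
Tick 8: [PARSE:-, VALIDATE:-, TRANSFORM:P6(v=54,ok=T), EMIT:P5(v=0,ok=F)] out:P4(v=0); in:-
Tick 9: [PARSE:-, VALIDATE:-, TRANSFORM:-, EMIT:P6(v=54,ok=T)] out:P5(v=0); in:-
Tick 10: [PARSE:-, VALIDATE:-, TRANSFORM:-, EMIT:-] out:P6(v=54); in:-
P6: arrives tick 6, valid=True (id=6, id%3=0), emit tick 10, final value 54

Answer: 10 54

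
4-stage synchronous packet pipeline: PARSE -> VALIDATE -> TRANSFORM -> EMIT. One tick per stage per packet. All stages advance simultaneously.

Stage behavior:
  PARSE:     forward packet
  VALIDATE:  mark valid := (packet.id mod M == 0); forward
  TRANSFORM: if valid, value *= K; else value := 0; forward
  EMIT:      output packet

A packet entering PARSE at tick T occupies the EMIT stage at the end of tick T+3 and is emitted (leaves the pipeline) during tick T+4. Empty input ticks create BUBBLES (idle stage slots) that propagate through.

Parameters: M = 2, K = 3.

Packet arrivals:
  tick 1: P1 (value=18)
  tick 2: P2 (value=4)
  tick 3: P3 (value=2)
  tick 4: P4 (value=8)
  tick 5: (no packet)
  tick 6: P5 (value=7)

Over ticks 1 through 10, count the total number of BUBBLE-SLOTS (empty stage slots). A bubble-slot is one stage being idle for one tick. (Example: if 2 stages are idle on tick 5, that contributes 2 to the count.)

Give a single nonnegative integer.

Answer: 20

Derivation:
Tick 1: [PARSE:P1(v=18,ok=F), VALIDATE:-, TRANSFORM:-, EMIT:-] out:-; bubbles=3
Tick 2: [PARSE:P2(v=4,ok=F), VALIDATE:P1(v=18,ok=F), TRANSFORM:-, EMIT:-] out:-; bubbles=2
Tick 3: [PARSE:P3(v=2,ok=F), VALIDATE:P2(v=4,ok=T), TRANSFORM:P1(v=0,ok=F), EMIT:-] out:-; bubbles=1
Tick 4: [PARSE:P4(v=8,ok=F), VALIDATE:P3(v=2,ok=F), TRANSFORM:P2(v=12,ok=T), EMIT:P1(v=0,ok=F)] out:-; bubbles=0
Tick 5: [PARSE:-, VALIDATE:P4(v=8,ok=T), TRANSFORM:P3(v=0,ok=F), EMIT:P2(v=12,ok=T)] out:P1(v=0); bubbles=1
Tick 6: [PARSE:P5(v=7,ok=F), VALIDATE:-, TRANSFORM:P4(v=24,ok=T), EMIT:P3(v=0,ok=F)] out:P2(v=12); bubbles=1
Tick 7: [PARSE:-, VALIDATE:P5(v=7,ok=F), TRANSFORM:-, EMIT:P4(v=24,ok=T)] out:P3(v=0); bubbles=2
Tick 8: [PARSE:-, VALIDATE:-, TRANSFORM:P5(v=0,ok=F), EMIT:-] out:P4(v=24); bubbles=3
Tick 9: [PARSE:-, VALIDATE:-, TRANSFORM:-, EMIT:P5(v=0,ok=F)] out:-; bubbles=3
Tick 10: [PARSE:-, VALIDATE:-, TRANSFORM:-, EMIT:-] out:P5(v=0); bubbles=4
Total bubble-slots: 20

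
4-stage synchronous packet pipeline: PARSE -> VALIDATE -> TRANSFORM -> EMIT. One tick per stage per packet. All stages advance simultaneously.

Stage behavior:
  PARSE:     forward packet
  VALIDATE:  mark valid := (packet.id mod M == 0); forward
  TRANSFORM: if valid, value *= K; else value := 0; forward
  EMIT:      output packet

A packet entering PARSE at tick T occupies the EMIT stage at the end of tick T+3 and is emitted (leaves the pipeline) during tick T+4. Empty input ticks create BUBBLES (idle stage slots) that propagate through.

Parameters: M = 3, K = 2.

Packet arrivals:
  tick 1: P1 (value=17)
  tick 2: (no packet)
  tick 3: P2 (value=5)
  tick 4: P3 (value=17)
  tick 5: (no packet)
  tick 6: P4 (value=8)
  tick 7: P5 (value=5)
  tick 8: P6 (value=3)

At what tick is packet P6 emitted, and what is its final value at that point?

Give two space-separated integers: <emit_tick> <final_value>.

Answer: 12 6

Derivation:
Tick 1: [PARSE:P1(v=17,ok=F), VALIDATE:-, TRANSFORM:-, EMIT:-] out:-; in:P1
Tick 2: [PARSE:-, VALIDATE:P1(v=17,ok=F), TRANSFORM:-, EMIT:-] out:-; in:-
Tick 3: [PARSE:P2(v=5,ok=F), VALIDATE:-, TRANSFORM:P1(v=0,ok=F), EMIT:-] out:-; in:P2
Tick 4: [PARSE:P3(v=17,ok=F), VALIDATE:P2(v=5,ok=F), TRANSFORM:-, EMIT:P1(v=0,ok=F)] out:-; in:P3
Tick 5: [PARSE:-, VALIDATE:P3(v=17,ok=T), TRANSFORM:P2(v=0,ok=F), EMIT:-] out:P1(v=0); in:-
Tick 6: [PARSE:P4(v=8,ok=F), VALIDATE:-, TRANSFORM:P3(v=34,ok=T), EMIT:P2(v=0,ok=F)] out:-; in:P4
Tick 7: [PARSE:P5(v=5,ok=F), VALIDATE:P4(v=8,ok=F), TRANSFORM:-, EMIT:P3(v=34,ok=T)] out:P2(v=0); in:P5
Tick 8: [PARSE:P6(v=3,ok=F), VALIDATE:P5(v=5,ok=F), TRANSFORM:P4(v=0,ok=F), EMIT:-] out:P3(v=34); in:P6
Tick 9: [PARSE:-, VALIDATE:P6(v=3,ok=T), TRANSFORM:P5(v=0,ok=F), EMIT:P4(v=0,ok=F)] out:-; in:-
Tick 10: [PARSE:-, VALIDATE:-, TRANSFORM:P6(v=6,ok=T), EMIT:P5(v=0,ok=F)] out:P4(v=0); in:-
Tick 11: [PARSE:-, VALIDATE:-, TRANSFORM:-, EMIT:P6(v=6,ok=T)] out:P5(v=0); in:-
Tick 12: [PARSE:-, VALIDATE:-, TRANSFORM:-, EMIT:-] out:P6(v=6); in:-
P6: arrives tick 8, valid=True (id=6, id%3=0), emit tick 12, final value 6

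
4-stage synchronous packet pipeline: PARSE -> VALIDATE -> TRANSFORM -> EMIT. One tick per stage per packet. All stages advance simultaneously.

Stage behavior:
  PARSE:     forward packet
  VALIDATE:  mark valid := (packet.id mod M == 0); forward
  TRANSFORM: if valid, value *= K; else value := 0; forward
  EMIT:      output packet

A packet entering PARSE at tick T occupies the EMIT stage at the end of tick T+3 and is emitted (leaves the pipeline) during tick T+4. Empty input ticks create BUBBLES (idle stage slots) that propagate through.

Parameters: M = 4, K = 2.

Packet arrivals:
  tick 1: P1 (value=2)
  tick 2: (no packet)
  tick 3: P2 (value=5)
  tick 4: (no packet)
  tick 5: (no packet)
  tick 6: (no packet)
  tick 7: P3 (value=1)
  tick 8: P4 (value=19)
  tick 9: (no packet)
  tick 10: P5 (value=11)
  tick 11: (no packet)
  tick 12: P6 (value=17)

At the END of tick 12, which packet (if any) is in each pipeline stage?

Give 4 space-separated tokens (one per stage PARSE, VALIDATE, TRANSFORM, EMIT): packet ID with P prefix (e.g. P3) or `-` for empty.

Answer: P6 - P5 -

Derivation:
Tick 1: [PARSE:P1(v=2,ok=F), VALIDATE:-, TRANSFORM:-, EMIT:-] out:-; in:P1
Tick 2: [PARSE:-, VALIDATE:P1(v=2,ok=F), TRANSFORM:-, EMIT:-] out:-; in:-
Tick 3: [PARSE:P2(v=5,ok=F), VALIDATE:-, TRANSFORM:P1(v=0,ok=F), EMIT:-] out:-; in:P2
Tick 4: [PARSE:-, VALIDATE:P2(v=5,ok=F), TRANSFORM:-, EMIT:P1(v=0,ok=F)] out:-; in:-
Tick 5: [PARSE:-, VALIDATE:-, TRANSFORM:P2(v=0,ok=F), EMIT:-] out:P1(v=0); in:-
Tick 6: [PARSE:-, VALIDATE:-, TRANSFORM:-, EMIT:P2(v=0,ok=F)] out:-; in:-
Tick 7: [PARSE:P3(v=1,ok=F), VALIDATE:-, TRANSFORM:-, EMIT:-] out:P2(v=0); in:P3
Tick 8: [PARSE:P4(v=19,ok=F), VALIDATE:P3(v=1,ok=F), TRANSFORM:-, EMIT:-] out:-; in:P4
Tick 9: [PARSE:-, VALIDATE:P4(v=19,ok=T), TRANSFORM:P3(v=0,ok=F), EMIT:-] out:-; in:-
Tick 10: [PARSE:P5(v=11,ok=F), VALIDATE:-, TRANSFORM:P4(v=38,ok=T), EMIT:P3(v=0,ok=F)] out:-; in:P5
Tick 11: [PARSE:-, VALIDATE:P5(v=11,ok=F), TRANSFORM:-, EMIT:P4(v=38,ok=T)] out:P3(v=0); in:-
Tick 12: [PARSE:P6(v=17,ok=F), VALIDATE:-, TRANSFORM:P5(v=0,ok=F), EMIT:-] out:P4(v=38); in:P6
At end of tick 12: ['P6', '-', 'P5', '-']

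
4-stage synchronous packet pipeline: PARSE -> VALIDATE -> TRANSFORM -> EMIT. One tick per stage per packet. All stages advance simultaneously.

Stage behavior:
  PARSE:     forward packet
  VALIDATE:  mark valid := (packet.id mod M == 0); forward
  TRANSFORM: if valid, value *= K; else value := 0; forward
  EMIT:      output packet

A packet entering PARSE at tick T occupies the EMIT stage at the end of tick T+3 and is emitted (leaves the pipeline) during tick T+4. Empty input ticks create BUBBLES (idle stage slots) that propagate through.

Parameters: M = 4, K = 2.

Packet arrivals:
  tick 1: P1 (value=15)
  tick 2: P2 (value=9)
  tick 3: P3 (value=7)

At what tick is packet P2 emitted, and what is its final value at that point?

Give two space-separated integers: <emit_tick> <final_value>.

Tick 1: [PARSE:P1(v=15,ok=F), VALIDATE:-, TRANSFORM:-, EMIT:-] out:-; in:P1
Tick 2: [PARSE:P2(v=9,ok=F), VALIDATE:P1(v=15,ok=F), TRANSFORM:-, EMIT:-] out:-; in:P2
Tick 3: [PARSE:P3(v=7,ok=F), VALIDATE:P2(v=9,ok=F), TRANSFORM:P1(v=0,ok=F), EMIT:-] out:-; in:P3
Tick 4: [PARSE:-, VALIDATE:P3(v=7,ok=F), TRANSFORM:P2(v=0,ok=F), EMIT:P1(v=0,ok=F)] out:-; in:-
Tick 5: [PARSE:-, VALIDATE:-, TRANSFORM:P3(v=0,ok=F), EMIT:P2(v=0,ok=F)] out:P1(v=0); in:-
Tick 6: [PARSE:-, VALIDATE:-, TRANSFORM:-, EMIT:P3(v=0,ok=F)] out:P2(v=0); in:-
Tick 7: [PARSE:-, VALIDATE:-, TRANSFORM:-, EMIT:-] out:P3(v=0); in:-
P2: arrives tick 2, valid=False (id=2, id%4=2), emit tick 6, final value 0

Answer: 6 0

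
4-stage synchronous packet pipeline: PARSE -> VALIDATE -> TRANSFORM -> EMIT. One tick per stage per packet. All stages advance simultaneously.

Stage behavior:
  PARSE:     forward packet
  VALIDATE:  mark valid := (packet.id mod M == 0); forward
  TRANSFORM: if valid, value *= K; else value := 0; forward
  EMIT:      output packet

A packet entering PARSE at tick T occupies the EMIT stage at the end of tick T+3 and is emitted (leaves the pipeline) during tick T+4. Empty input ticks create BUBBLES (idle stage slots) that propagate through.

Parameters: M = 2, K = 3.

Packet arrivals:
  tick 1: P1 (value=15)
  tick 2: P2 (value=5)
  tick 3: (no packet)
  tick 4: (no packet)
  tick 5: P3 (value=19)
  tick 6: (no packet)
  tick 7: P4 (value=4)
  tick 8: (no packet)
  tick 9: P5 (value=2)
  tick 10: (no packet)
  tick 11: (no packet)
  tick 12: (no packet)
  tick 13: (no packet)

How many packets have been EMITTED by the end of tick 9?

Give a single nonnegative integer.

Tick 1: [PARSE:P1(v=15,ok=F), VALIDATE:-, TRANSFORM:-, EMIT:-] out:-; in:P1
Tick 2: [PARSE:P2(v=5,ok=F), VALIDATE:P1(v=15,ok=F), TRANSFORM:-, EMIT:-] out:-; in:P2
Tick 3: [PARSE:-, VALIDATE:P2(v=5,ok=T), TRANSFORM:P1(v=0,ok=F), EMIT:-] out:-; in:-
Tick 4: [PARSE:-, VALIDATE:-, TRANSFORM:P2(v=15,ok=T), EMIT:P1(v=0,ok=F)] out:-; in:-
Tick 5: [PARSE:P3(v=19,ok=F), VALIDATE:-, TRANSFORM:-, EMIT:P2(v=15,ok=T)] out:P1(v=0); in:P3
Tick 6: [PARSE:-, VALIDATE:P3(v=19,ok=F), TRANSFORM:-, EMIT:-] out:P2(v=15); in:-
Tick 7: [PARSE:P4(v=4,ok=F), VALIDATE:-, TRANSFORM:P3(v=0,ok=F), EMIT:-] out:-; in:P4
Tick 8: [PARSE:-, VALIDATE:P4(v=4,ok=T), TRANSFORM:-, EMIT:P3(v=0,ok=F)] out:-; in:-
Tick 9: [PARSE:P5(v=2,ok=F), VALIDATE:-, TRANSFORM:P4(v=12,ok=T), EMIT:-] out:P3(v=0); in:P5
Emitted by tick 9: ['P1', 'P2', 'P3']

Answer: 3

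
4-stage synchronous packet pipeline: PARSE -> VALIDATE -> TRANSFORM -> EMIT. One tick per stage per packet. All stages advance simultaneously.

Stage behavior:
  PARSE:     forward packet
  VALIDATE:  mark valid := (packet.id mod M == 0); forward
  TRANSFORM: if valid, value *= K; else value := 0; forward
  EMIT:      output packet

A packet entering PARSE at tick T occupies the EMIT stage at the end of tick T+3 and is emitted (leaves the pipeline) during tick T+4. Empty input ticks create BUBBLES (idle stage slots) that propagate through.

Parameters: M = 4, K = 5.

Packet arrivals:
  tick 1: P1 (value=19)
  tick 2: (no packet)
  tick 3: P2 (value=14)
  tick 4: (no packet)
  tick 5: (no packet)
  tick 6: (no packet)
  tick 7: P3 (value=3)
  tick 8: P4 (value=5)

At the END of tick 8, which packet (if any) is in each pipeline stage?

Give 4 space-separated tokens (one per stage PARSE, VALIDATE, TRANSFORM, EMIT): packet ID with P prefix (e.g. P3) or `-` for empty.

Tick 1: [PARSE:P1(v=19,ok=F), VALIDATE:-, TRANSFORM:-, EMIT:-] out:-; in:P1
Tick 2: [PARSE:-, VALIDATE:P1(v=19,ok=F), TRANSFORM:-, EMIT:-] out:-; in:-
Tick 3: [PARSE:P2(v=14,ok=F), VALIDATE:-, TRANSFORM:P1(v=0,ok=F), EMIT:-] out:-; in:P2
Tick 4: [PARSE:-, VALIDATE:P2(v=14,ok=F), TRANSFORM:-, EMIT:P1(v=0,ok=F)] out:-; in:-
Tick 5: [PARSE:-, VALIDATE:-, TRANSFORM:P2(v=0,ok=F), EMIT:-] out:P1(v=0); in:-
Tick 6: [PARSE:-, VALIDATE:-, TRANSFORM:-, EMIT:P2(v=0,ok=F)] out:-; in:-
Tick 7: [PARSE:P3(v=3,ok=F), VALIDATE:-, TRANSFORM:-, EMIT:-] out:P2(v=0); in:P3
Tick 8: [PARSE:P4(v=5,ok=F), VALIDATE:P3(v=3,ok=F), TRANSFORM:-, EMIT:-] out:-; in:P4
At end of tick 8: ['P4', 'P3', '-', '-']

Answer: P4 P3 - -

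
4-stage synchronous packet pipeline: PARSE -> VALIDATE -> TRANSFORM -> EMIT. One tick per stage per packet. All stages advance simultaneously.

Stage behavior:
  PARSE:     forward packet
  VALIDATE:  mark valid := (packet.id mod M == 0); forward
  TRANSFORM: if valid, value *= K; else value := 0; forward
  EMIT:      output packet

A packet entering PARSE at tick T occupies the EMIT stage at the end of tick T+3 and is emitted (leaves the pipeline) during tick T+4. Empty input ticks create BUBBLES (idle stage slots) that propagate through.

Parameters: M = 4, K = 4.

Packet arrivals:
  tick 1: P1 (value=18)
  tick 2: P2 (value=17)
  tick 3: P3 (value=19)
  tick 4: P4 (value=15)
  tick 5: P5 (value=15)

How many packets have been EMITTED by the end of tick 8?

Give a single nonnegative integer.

Tick 1: [PARSE:P1(v=18,ok=F), VALIDATE:-, TRANSFORM:-, EMIT:-] out:-; in:P1
Tick 2: [PARSE:P2(v=17,ok=F), VALIDATE:P1(v=18,ok=F), TRANSFORM:-, EMIT:-] out:-; in:P2
Tick 3: [PARSE:P3(v=19,ok=F), VALIDATE:P2(v=17,ok=F), TRANSFORM:P1(v=0,ok=F), EMIT:-] out:-; in:P3
Tick 4: [PARSE:P4(v=15,ok=F), VALIDATE:P3(v=19,ok=F), TRANSFORM:P2(v=0,ok=F), EMIT:P1(v=0,ok=F)] out:-; in:P4
Tick 5: [PARSE:P5(v=15,ok=F), VALIDATE:P4(v=15,ok=T), TRANSFORM:P3(v=0,ok=F), EMIT:P2(v=0,ok=F)] out:P1(v=0); in:P5
Tick 6: [PARSE:-, VALIDATE:P5(v=15,ok=F), TRANSFORM:P4(v=60,ok=T), EMIT:P3(v=0,ok=F)] out:P2(v=0); in:-
Tick 7: [PARSE:-, VALIDATE:-, TRANSFORM:P5(v=0,ok=F), EMIT:P4(v=60,ok=T)] out:P3(v=0); in:-
Tick 8: [PARSE:-, VALIDATE:-, TRANSFORM:-, EMIT:P5(v=0,ok=F)] out:P4(v=60); in:-
Emitted by tick 8: ['P1', 'P2', 'P3', 'P4']

Answer: 4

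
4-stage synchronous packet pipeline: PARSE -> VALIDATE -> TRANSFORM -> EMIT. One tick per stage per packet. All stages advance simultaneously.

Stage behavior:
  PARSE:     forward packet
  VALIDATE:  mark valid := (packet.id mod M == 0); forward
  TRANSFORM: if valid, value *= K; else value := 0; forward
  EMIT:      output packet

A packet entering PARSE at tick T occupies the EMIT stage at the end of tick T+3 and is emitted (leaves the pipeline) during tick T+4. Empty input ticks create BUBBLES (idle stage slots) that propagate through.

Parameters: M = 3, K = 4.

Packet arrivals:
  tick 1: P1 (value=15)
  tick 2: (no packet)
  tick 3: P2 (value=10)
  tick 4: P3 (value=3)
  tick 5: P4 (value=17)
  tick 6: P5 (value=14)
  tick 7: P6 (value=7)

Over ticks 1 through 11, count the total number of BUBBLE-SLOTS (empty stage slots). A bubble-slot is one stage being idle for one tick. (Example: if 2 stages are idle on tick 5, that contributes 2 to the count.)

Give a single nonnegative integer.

Answer: 20

Derivation:
Tick 1: [PARSE:P1(v=15,ok=F), VALIDATE:-, TRANSFORM:-, EMIT:-] out:-; bubbles=3
Tick 2: [PARSE:-, VALIDATE:P1(v=15,ok=F), TRANSFORM:-, EMIT:-] out:-; bubbles=3
Tick 3: [PARSE:P2(v=10,ok=F), VALIDATE:-, TRANSFORM:P1(v=0,ok=F), EMIT:-] out:-; bubbles=2
Tick 4: [PARSE:P3(v=3,ok=F), VALIDATE:P2(v=10,ok=F), TRANSFORM:-, EMIT:P1(v=0,ok=F)] out:-; bubbles=1
Tick 5: [PARSE:P4(v=17,ok=F), VALIDATE:P3(v=3,ok=T), TRANSFORM:P2(v=0,ok=F), EMIT:-] out:P1(v=0); bubbles=1
Tick 6: [PARSE:P5(v=14,ok=F), VALIDATE:P4(v=17,ok=F), TRANSFORM:P3(v=12,ok=T), EMIT:P2(v=0,ok=F)] out:-; bubbles=0
Tick 7: [PARSE:P6(v=7,ok=F), VALIDATE:P5(v=14,ok=F), TRANSFORM:P4(v=0,ok=F), EMIT:P3(v=12,ok=T)] out:P2(v=0); bubbles=0
Tick 8: [PARSE:-, VALIDATE:P6(v=7,ok=T), TRANSFORM:P5(v=0,ok=F), EMIT:P4(v=0,ok=F)] out:P3(v=12); bubbles=1
Tick 9: [PARSE:-, VALIDATE:-, TRANSFORM:P6(v=28,ok=T), EMIT:P5(v=0,ok=F)] out:P4(v=0); bubbles=2
Tick 10: [PARSE:-, VALIDATE:-, TRANSFORM:-, EMIT:P6(v=28,ok=T)] out:P5(v=0); bubbles=3
Tick 11: [PARSE:-, VALIDATE:-, TRANSFORM:-, EMIT:-] out:P6(v=28); bubbles=4
Total bubble-slots: 20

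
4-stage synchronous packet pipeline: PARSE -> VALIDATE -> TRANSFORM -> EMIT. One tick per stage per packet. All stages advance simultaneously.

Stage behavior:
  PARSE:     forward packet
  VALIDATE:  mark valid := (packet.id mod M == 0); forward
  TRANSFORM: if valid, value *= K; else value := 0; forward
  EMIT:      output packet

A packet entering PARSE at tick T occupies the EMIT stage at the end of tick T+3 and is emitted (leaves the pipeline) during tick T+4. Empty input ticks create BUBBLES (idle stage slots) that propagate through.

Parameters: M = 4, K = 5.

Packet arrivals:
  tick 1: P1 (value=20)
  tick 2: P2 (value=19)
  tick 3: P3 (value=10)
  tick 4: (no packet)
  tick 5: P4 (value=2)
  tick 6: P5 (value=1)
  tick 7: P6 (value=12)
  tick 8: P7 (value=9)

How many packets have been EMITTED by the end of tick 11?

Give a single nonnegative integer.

Answer: 6

Derivation:
Tick 1: [PARSE:P1(v=20,ok=F), VALIDATE:-, TRANSFORM:-, EMIT:-] out:-; in:P1
Tick 2: [PARSE:P2(v=19,ok=F), VALIDATE:P1(v=20,ok=F), TRANSFORM:-, EMIT:-] out:-; in:P2
Tick 3: [PARSE:P3(v=10,ok=F), VALIDATE:P2(v=19,ok=F), TRANSFORM:P1(v=0,ok=F), EMIT:-] out:-; in:P3
Tick 4: [PARSE:-, VALIDATE:P3(v=10,ok=F), TRANSFORM:P2(v=0,ok=F), EMIT:P1(v=0,ok=F)] out:-; in:-
Tick 5: [PARSE:P4(v=2,ok=F), VALIDATE:-, TRANSFORM:P3(v=0,ok=F), EMIT:P2(v=0,ok=F)] out:P1(v=0); in:P4
Tick 6: [PARSE:P5(v=1,ok=F), VALIDATE:P4(v=2,ok=T), TRANSFORM:-, EMIT:P3(v=0,ok=F)] out:P2(v=0); in:P5
Tick 7: [PARSE:P6(v=12,ok=F), VALIDATE:P5(v=1,ok=F), TRANSFORM:P4(v=10,ok=T), EMIT:-] out:P3(v=0); in:P6
Tick 8: [PARSE:P7(v=9,ok=F), VALIDATE:P6(v=12,ok=F), TRANSFORM:P5(v=0,ok=F), EMIT:P4(v=10,ok=T)] out:-; in:P7
Tick 9: [PARSE:-, VALIDATE:P7(v=9,ok=F), TRANSFORM:P6(v=0,ok=F), EMIT:P5(v=0,ok=F)] out:P4(v=10); in:-
Tick 10: [PARSE:-, VALIDATE:-, TRANSFORM:P7(v=0,ok=F), EMIT:P6(v=0,ok=F)] out:P5(v=0); in:-
Tick 11: [PARSE:-, VALIDATE:-, TRANSFORM:-, EMIT:P7(v=0,ok=F)] out:P6(v=0); in:-
Emitted by tick 11: ['P1', 'P2', 'P3', 'P4', 'P5', 'P6']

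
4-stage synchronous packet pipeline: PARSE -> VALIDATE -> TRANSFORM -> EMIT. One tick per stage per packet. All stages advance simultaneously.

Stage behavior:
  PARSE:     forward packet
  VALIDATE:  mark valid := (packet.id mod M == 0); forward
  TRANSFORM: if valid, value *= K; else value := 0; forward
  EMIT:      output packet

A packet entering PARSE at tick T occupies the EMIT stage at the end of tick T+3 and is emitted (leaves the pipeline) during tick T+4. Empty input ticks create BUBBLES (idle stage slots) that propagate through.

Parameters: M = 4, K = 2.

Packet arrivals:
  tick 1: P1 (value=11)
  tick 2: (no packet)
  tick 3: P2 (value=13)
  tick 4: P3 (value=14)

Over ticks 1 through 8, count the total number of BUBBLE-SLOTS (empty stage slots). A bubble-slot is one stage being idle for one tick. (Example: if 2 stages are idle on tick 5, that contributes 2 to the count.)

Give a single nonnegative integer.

Tick 1: [PARSE:P1(v=11,ok=F), VALIDATE:-, TRANSFORM:-, EMIT:-] out:-; bubbles=3
Tick 2: [PARSE:-, VALIDATE:P1(v=11,ok=F), TRANSFORM:-, EMIT:-] out:-; bubbles=3
Tick 3: [PARSE:P2(v=13,ok=F), VALIDATE:-, TRANSFORM:P1(v=0,ok=F), EMIT:-] out:-; bubbles=2
Tick 4: [PARSE:P3(v=14,ok=F), VALIDATE:P2(v=13,ok=F), TRANSFORM:-, EMIT:P1(v=0,ok=F)] out:-; bubbles=1
Tick 5: [PARSE:-, VALIDATE:P3(v=14,ok=F), TRANSFORM:P2(v=0,ok=F), EMIT:-] out:P1(v=0); bubbles=2
Tick 6: [PARSE:-, VALIDATE:-, TRANSFORM:P3(v=0,ok=F), EMIT:P2(v=0,ok=F)] out:-; bubbles=2
Tick 7: [PARSE:-, VALIDATE:-, TRANSFORM:-, EMIT:P3(v=0,ok=F)] out:P2(v=0); bubbles=3
Tick 8: [PARSE:-, VALIDATE:-, TRANSFORM:-, EMIT:-] out:P3(v=0); bubbles=4
Total bubble-slots: 20

Answer: 20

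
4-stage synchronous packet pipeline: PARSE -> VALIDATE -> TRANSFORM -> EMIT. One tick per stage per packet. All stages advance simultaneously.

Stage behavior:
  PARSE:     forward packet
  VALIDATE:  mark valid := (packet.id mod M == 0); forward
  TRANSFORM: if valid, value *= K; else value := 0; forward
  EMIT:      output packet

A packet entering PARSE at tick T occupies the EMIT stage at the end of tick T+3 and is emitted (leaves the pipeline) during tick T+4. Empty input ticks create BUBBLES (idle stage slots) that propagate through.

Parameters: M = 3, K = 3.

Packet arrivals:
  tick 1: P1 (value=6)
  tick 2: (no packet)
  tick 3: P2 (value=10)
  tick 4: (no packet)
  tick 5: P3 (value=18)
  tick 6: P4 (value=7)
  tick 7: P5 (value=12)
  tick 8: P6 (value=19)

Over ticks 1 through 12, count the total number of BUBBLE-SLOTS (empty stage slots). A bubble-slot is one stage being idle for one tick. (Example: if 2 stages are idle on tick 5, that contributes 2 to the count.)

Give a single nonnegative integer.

Answer: 24

Derivation:
Tick 1: [PARSE:P1(v=6,ok=F), VALIDATE:-, TRANSFORM:-, EMIT:-] out:-; bubbles=3
Tick 2: [PARSE:-, VALIDATE:P1(v=6,ok=F), TRANSFORM:-, EMIT:-] out:-; bubbles=3
Tick 3: [PARSE:P2(v=10,ok=F), VALIDATE:-, TRANSFORM:P1(v=0,ok=F), EMIT:-] out:-; bubbles=2
Tick 4: [PARSE:-, VALIDATE:P2(v=10,ok=F), TRANSFORM:-, EMIT:P1(v=0,ok=F)] out:-; bubbles=2
Tick 5: [PARSE:P3(v=18,ok=F), VALIDATE:-, TRANSFORM:P2(v=0,ok=F), EMIT:-] out:P1(v=0); bubbles=2
Tick 6: [PARSE:P4(v=7,ok=F), VALIDATE:P3(v=18,ok=T), TRANSFORM:-, EMIT:P2(v=0,ok=F)] out:-; bubbles=1
Tick 7: [PARSE:P5(v=12,ok=F), VALIDATE:P4(v=7,ok=F), TRANSFORM:P3(v=54,ok=T), EMIT:-] out:P2(v=0); bubbles=1
Tick 8: [PARSE:P6(v=19,ok=F), VALIDATE:P5(v=12,ok=F), TRANSFORM:P4(v=0,ok=F), EMIT:P3(v=54,ok=T)] out:-; bubbles=0
Tick 9: [PARSE:-, VALIDATE:P6(v=19,ok=T), TRANSFORM:P5(v=0,ok=F), EMIT:P4(v=0,ok=F)] out:P3(v=54); bubbles=1
Tick 10: [PARSE:-, VALIDATE:-, TRANSFORM:P6(v=57,ok=T), EMIT:P5(v=0,ok=F)] out:P4(v=0); bubbles=2
Tick 11: [PARSE:-, VALIDATE:-, TRANSFORM:-, EMIT:P6(v=57,ok=T)] out:P5(v=0); bubbles=3
Tick 12: [PARSE:-, VALIDATE:-, TRANSFORM:-, EMIT:-] out:P6(v=57); bubbles=4
Total bubble-slots: 24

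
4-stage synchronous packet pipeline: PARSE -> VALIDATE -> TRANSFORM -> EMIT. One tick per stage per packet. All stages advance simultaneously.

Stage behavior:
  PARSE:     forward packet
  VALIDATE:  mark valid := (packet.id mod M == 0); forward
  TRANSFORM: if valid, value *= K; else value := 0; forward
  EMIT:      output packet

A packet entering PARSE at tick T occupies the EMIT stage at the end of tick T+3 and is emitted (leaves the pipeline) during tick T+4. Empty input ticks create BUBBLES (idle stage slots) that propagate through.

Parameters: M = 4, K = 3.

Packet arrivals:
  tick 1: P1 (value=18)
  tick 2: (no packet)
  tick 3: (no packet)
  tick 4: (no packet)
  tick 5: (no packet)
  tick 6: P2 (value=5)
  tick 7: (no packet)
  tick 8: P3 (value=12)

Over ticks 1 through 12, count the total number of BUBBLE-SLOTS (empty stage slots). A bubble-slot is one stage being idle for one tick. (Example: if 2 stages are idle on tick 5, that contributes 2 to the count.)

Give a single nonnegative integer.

Tick 1: [PARSE:P1(v=18,ok=F), VALIDATE:-, TRANSFORM:-, EMIT:-] out:-; bubbles=3
Tick 2: [PARSE:-, VALIDATE:P1(v=18,ok=F), TRANSFORM:-, EMIT:-] out:-; bubbles=3
Tick 3: [PARSE:-, VALIDATE:-, TRANSFORM:P1(v=0,ok=F), EMIT:-] out:-; bubbles=3
Tick 4: [PARSE:-, VALIDATE:-, TRANSFORM:-, EMIT:P1(v=0,ok=F)] out:-; bubbles=3
Tick 5: [PARSE:-, VALIDATE:-, TRANSFORM:-, EMIT:-] out:P1(v=0); bubbles=4
Tick 6: [PARSE:P2(v=5,ok=F), VALIDATE:-, TRANSFORM:-, EMIT:-] out:-; bubbles=3
Tick 7: [PARSE:-, VALIDATE:P2(v=5,ok=F), TRANSFORM:-, EMIT:-] out:-; bubbles=3
Tick 8: [PARSE:P3(v=12,ok=F), VALIDATE:-, TRANSFORM:P2(v=0,ok=F), EMIT:-] out:-; bubbles=2
Tick 9: [PARSE:-, VALIDATE:P3(v=12,ok=F), TRANSFORM:-, EMIT:P2(v=0,ok=F)] out:-; bubbles=2
Tick 10: [PARSE:-, VALIDATE:-, TRANSFORM:P3(v=0,ok=F), EMIT:-] out:P2(v=0); bubbles=3
Tick 11: [PARSE:-, VALIDATE:-, TRANSFORM:-, EMIT:P3(v=0,ok=F)] out:-; bubbles=3
Tick 12: [PARSE:-, VALIDATE:-, TRANSFORM:-, EMIT:-] out:P3(v=0); bubbles=4
Total bubble-slots: 36

Answer: 36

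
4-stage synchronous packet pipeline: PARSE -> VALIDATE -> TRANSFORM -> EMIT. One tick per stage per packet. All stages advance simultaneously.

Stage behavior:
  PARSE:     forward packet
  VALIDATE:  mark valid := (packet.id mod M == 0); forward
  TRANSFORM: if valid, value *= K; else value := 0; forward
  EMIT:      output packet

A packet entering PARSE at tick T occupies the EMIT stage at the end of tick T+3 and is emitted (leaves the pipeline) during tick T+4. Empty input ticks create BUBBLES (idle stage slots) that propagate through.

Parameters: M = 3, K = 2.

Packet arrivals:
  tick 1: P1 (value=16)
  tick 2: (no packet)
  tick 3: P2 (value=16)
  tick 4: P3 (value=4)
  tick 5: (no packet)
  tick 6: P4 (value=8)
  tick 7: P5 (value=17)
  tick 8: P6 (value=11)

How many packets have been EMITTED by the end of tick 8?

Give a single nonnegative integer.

Answer: 3

Derivation:
Tick 1: [PARSE:P1(v=16,ok=F), VALIDATE:-, TRANSFORM:-, EMIT:-] out:-; in:P1
Tick 2: [PARSE:-, VALIDATE:P1(v=16,ok=F), TRANSFORM:-, EMIT:-] out:-; in:-
Tick 3: [PARSE:P2(v=16,ok=F), VALIDATE:-, TRANSFORM:P1(v=0,ok=F), EMIT:-] out:-; in:P2
Tick 4: [PARSE:P3(v=4,ok=F), VALIDATE:P2(v=16,ok=F), TRANSFORM:-, EMIT:P1(v=0,ok=F)] out:-; in:P3
Tick 5: [PARSE:-, VALIDATE:P3(v=4,ok=T), TRANSFORM:P2(v=0,ok=F), EMIT:-] out:P1(v=0); in:-
Tick 6: [PARSE:P4(v=8,ok=F), VALIDATE:-, TRANSFORM:P3(v=8,ok=T), EMIT:P2(v=0,ok=F)] out:-; in:P4
Tick 7: [PARSE:P5(v=17,ok=F), VALIDATE:P4(v=8,ok=F), TRANSFORM:-, EMIT:P3(v=8,ok=T)] out:P2(v=0); in:P5
Tick 8: [PARSE:P6(v=11,ok=F), VALIDATE:P5(v=17,ok=F), TRANSFORM:P4(v=0,ok=F), EMIT:-] out:P3(v=8); in:P6
Emitted by tick 8: ['P1', 'P2', 'P3']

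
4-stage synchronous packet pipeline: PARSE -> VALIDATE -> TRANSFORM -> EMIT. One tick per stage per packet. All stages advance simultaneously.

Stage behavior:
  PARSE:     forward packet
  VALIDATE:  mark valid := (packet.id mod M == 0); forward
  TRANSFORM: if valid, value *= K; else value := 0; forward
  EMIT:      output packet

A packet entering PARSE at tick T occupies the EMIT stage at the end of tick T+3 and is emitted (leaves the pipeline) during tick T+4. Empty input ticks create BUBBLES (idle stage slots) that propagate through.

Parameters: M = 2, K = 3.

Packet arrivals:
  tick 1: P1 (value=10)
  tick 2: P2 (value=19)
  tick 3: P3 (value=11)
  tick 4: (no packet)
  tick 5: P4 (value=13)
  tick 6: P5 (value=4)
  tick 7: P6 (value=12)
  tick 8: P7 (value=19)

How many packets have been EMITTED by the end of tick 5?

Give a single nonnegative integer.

Answer: 1

Derivation:
Tick 1: [PARSE:P1(v=10,ok=F), VALIDATE:-, TRANSFORM:-, EMIT:-] out:-; in:P1
Tick 2: [PARSE:P2(v=19,ok=F), VALIDATE:P1(v=10,ok=F), TRANSFORM:-, EMIT:-] out:-; in:P2
Tick 3: [PARSE:P3(v=11,ok=F), VALIDATE:P2(v=19,ok=T), TRANSFORM:P1(v=0,ok=F), EMIT:-] out:-; in:P3
Tick 4: [PARSE:-, VALIDATE:P3(v=11,ok=F), TRANSFORM:P2(v=57,ok=T), EMIT:P1(v=0,ok=F)] out:-; in:-
Tick 5: [PARSE:P4(v=13,ok=F), VALIDATE:-, TRANSFORM:P3(v=0,ok=F), EMIT:P2(v=57,ok=T)] out:P1(v=0); in:P4
Emitted by tick 5: ['P1']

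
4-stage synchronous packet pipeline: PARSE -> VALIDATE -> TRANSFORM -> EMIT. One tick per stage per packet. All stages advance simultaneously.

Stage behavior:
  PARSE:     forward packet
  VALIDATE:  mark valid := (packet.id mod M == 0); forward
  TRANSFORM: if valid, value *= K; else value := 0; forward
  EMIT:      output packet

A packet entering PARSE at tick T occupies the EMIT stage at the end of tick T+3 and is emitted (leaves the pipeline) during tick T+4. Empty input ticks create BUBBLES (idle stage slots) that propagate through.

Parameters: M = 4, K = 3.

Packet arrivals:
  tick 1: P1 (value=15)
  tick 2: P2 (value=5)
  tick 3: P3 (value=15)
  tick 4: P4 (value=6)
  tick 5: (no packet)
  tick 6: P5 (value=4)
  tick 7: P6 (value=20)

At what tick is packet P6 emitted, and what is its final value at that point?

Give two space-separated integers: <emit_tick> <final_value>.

Answer: 11 0

Derivation:
Tick 1: [PARSE:P1(v=15,ok=F), VALIDATE:-, TRANSFORM:-, EMIT:-] out:-; in:P1
Tick 2: [PARSE:P2(v=5,ok=F), VALIDATE:P1(v=15,ok=F), TRANSFORM:-, EMIT:-] out:-; in:P2
Tick 3: [PARSE:P3(v=15,ok=F), VALIDATE:P2(v=5,ok=F), TRANSFORM:P1(v=0,ok=F), EMIT:-] out:-; in:P3
Tick 4: [PARSE:P4(v=6,ok=F), VALIDATE:P3(v=15,ok=F), TRANSFORM:P2(v=0,ok=F), EMIT:P1(v=0,ok=F)] out:-; in:P4
Tick 5: [PARSE:-, VALIDATE:P4(v=6,ok=T), TRANSFORM:P3(v=0,ok=F), EMIT:P2(v=0,ok=F)] out:P1(v=0); in:-
Tick 6: [PARSE:P5(v=4,ok=F), VALIDATE:-, TRANSFORM:P4(v=18,ok=T), EMIT:P3(v=0,ok=F)] out:P2(v=0); in:P5
Tick 7: [PARSE:P6(v=20,ok=F), VALIDATE:P5(v=4,ok=F), TRANSFORM:-, EMIT:P4(v=18,ok=T)] out:P3(v=0); in:P6
Tick 8: [PARSE:-, VALIDATE:P6(v=20,ok=F), TRANSFORM:P5(v=0,ok=F), EMIT:-] out:P4(v=18); in:-
Tick 9: [PARSE:-, VALIDATE:-, TRANSFORM:P6(v=0,ok=F), EMIT:P5(v=0,ok=F)] out:-; in:-
Tick 10: [PARSE:-, VALIDATE:-, TRANSFORM:-, EMIT:P6(v=0,ok=F)] out:P5(v=0); in:-
Tick 11: [PARSE:-, VALIDATE:-, TRANSFORM:-, EMIT:-] out:P6(v=0); in:-
P6: arrives tick 7, valid=False (id=6, id%4=2), emit tick 11, final value 0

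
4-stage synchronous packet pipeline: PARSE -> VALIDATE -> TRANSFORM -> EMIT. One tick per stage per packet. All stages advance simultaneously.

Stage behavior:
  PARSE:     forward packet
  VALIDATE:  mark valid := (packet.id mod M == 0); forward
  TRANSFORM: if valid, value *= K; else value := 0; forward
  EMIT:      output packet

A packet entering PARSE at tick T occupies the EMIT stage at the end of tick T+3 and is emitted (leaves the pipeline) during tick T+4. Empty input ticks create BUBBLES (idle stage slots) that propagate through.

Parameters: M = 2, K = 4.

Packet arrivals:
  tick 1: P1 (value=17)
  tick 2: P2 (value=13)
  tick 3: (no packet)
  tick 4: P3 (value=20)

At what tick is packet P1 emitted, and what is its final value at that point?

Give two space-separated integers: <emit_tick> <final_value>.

Answer: 5 0

Derivation:
Tick 1: [PARSE:P1(v=17,ok=F), VALIDATE:-, TRANSFORM:-, EMIT:-] out:-; in:P1
Tick 2: [PARSE:P2(v=13,ok=F), VALIDATE:P1(v=17,ok=F), TRANSFORM:-, EMIT:-] out:-; in:P2
Tick 3: [PARSE:-, VALIDATE:P2(v=13,ok=T), TRANSFORM:P1(v=0,ok=F), EMIT:-] out:-; in:-
Tick 4: [PARSE:P3(v=20,ok=F), VALIDATE:-, TRANSFORM:P2(v=52,ok=T), EMIT:P1(v=0,ok=F)] out:-; in:P3
Tick 5: [PARSE:-, VALIDATE:P3(v=20,ok=F), TRANSFORM:-, EMIT:P2(v=52,ok=T)] out:P1(v=0); in:-
Tick 6: [PARSE:-, VALIDATE:-, TRANSFORM:P3(v=0,ok=F), EMIT:-] out:P2(v=52); in:-
Tick 7: [PARSE:-, VALIDATE:-, TRANSFORM:-, EMIT:P3(v=0,ok=F)] out:-; in:-
Tick 8: [PARSE:-, VALIDATE:-, TRANSFORM:-, EMIT:-] out:P3(v=0); in:-
P1: arrives tick 1, valid=False (id=1, id%2=1), emit tick 5, final value 0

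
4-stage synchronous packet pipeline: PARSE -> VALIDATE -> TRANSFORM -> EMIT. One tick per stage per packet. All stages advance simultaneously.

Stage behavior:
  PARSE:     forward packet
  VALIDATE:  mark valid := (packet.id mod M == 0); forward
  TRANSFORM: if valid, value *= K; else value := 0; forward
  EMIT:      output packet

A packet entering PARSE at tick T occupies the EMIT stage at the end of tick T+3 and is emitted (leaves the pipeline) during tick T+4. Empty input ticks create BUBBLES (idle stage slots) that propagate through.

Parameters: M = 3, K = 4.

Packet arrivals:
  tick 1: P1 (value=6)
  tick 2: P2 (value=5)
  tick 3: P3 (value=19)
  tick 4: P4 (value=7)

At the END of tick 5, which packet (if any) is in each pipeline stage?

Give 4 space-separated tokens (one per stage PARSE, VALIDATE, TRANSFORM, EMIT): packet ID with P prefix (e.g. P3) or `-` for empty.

Tick 1: [PARSE:P1(v=6,ok=F), VALIDATE:-, TRANSFORM:-, EMIT:-] out:-; in:P1
Tick 2: [PARSE:P2(v=5,ok=F), VALIDATE:P1(v=6,ok=F), TRANSFORM:-, EMIT:-] out:-; in:P2
Tick 3: [PARSE:P3(v=19,ok=F), VALIDATE:P2(v=5,ok=F), TRANSFORM:P1(v=0,ok=F), EMIT:-] out:-; in:P3
Tick 4: [PARSE:P4(v=7,ok=F), VALIDATE:P3(v=19,ok=T), TRANSFORM:P2(v=0,ok=F), EMIT:P1(v=0,ok=F)] out:-; in:P4
Tick 5: [PARSE:-, VALIDATE:P4(v=7,ok=F), TRANSFORM:P3(v=76,ok=T), EMIT:P2(v=0,ok=F)] out:P1(v=0); in:-
At end of tick 5: ['-', 'P4', 'P3', 'P2']

Answer: - P4 P3 P2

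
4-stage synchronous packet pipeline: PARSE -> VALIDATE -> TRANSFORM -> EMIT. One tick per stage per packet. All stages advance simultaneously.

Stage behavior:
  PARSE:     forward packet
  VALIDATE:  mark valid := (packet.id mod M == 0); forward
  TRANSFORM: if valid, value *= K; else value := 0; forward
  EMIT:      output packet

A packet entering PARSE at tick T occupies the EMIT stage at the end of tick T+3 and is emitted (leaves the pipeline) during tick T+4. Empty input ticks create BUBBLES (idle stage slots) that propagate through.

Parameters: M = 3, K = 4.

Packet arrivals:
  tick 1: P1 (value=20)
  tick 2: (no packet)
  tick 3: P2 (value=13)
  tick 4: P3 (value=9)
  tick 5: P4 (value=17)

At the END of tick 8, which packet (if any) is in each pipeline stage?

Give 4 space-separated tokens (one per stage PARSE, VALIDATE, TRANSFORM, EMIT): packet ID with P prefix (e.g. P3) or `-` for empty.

Answer: - - - P4

Derivation:
Tick 1: [PARSE:P1(v=20,ok=F), VALIDATE:-, TRANSFORM:-, EMIT:-] out:-; in:P1
Tick 2: [PARSE:-, VALIDATE:P1(v=20,ok=F), TRANSFORM:-, EMIT:-] out:-; in:-
Tick 3: [PARSE:P2(v=13,ok=F), VALIDATE:-, TRANSFORM:P1(v=0,ok=F), EMIT:-] out:-; in:P2
Tick 4: [PARSE:P3(v=9,ok=F), VALIDATE:P2(v=13,ok=F), TRANSFORM:-, EMIT:P1(v=0,ok=F)] out:-; in:P3
Tick 5: [PARSE:P4(v=17,ok=F), VALIDATE:P3(v=9,ok=T), TRANSFORM:P2(v=0,ok=F), EMIT:-] out:P1(v=0); in:P4
Tick 6: [PARSE:-, VALIDATE:P4(v=17,ok=F), TRANSFORM:P3(v=36,ok=T), EMIT:P2(v=0,ok=F)] out:-; in:-
Tick 7: [PARSE:-, VALIDATE:-, TRANSFORM:P4(v=0,ok=F), EMIT:P3(v=36,ok=T)] out:P2(v=0); in:-
Tick 8: [PARSE:-, VALIDATE:-, TRANSFORM:-, EMIT:P4(v=0,ok=F)] out:P3(v=36); in:-
At end of tick 8: ['-', '-', '-', 'P4']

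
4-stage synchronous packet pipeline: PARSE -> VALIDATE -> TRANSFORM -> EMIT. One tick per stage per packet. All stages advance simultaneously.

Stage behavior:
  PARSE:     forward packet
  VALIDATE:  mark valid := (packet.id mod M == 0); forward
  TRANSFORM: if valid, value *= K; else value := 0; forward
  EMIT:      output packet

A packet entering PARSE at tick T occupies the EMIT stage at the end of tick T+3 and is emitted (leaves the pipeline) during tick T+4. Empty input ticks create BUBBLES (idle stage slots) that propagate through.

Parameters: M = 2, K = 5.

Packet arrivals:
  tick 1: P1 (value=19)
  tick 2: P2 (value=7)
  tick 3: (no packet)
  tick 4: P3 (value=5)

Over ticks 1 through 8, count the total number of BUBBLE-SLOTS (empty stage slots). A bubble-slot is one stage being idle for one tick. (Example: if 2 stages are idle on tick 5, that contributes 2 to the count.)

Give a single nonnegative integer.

Answer: 20

Derivation:
Tick 1: [PARSE:P1(v=19,ok=F), VALIDATE:-, TRANSFORM:-, EMIT:-] out:-; bubbles=3
Tick 2: [PARSE:P2(v=7,ok=F), VALIDATE:P1(v=19,ok=F), TRANSFORM:-, EMIT:-] out:-; bubbles=2
Tick 3: [PARSE:-, VALIDATE:P2(v=7,ok=T), TRANSFORM:P1(v=0,ok=F), EMIT:-] out:-; bubbles=2
Tick 4: [PARSE:P3(v=5,ok=F), VALIDATE:-, TRANSFORM:P2(v=35,ok=T), EMIT:P1(v=0,ok=F)] out:-; bubbles=1
Tick 5: [PARSE:-, VALIDATE:P3(v=5,ok=F), TRANSFORM:-, EMIT:P2(v=35,ok=T)] out:P1(v=0); bubbles=2
Tick 6: [PARSE:-, VALIDATE:-, TRANSFORM:P3(v=0,ok=F), EMIT:-] out:P2(v=35); bubbles=3
Tick 7: [PARSE:-, VALIDATE:-, TRANSFORM:-, EMIT:P3(v=0,ok=F)] out:-; bubbles=3
Tick 8: [PARSE:-, VALIDATE:-, TRANSFORM:-, EMIT:-] out:P3(v=0); bubbles=4
Total bubble-slots: 20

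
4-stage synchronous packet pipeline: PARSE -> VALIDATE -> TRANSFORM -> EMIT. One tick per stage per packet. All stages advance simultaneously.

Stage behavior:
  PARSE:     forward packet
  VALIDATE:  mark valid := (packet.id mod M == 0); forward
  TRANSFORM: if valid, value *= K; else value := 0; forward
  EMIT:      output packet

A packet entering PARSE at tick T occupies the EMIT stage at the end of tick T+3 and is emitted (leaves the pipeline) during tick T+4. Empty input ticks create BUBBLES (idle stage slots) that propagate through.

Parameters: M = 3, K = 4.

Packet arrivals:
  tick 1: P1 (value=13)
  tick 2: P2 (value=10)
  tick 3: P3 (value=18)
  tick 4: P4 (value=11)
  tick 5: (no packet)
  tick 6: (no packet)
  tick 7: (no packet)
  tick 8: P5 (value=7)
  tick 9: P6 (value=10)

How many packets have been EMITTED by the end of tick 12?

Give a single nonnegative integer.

Tick 1: [PARSE:P1(v=13,ok=F), VALIDATE:-, TRANSFORM:-, EMIT:-] out:-; in:P1
Tick 2: [PARSE:P2(v=10,ok=F), VALIDATE:P1(v=13,ok=F), TRANSFORM:-, EMIT:-] out:-; in:P2
Tick 3: [PARSE:P3(v=18,ok=F), VALIDATE:P2(v=10,ok=F), TRANSFORM:P1(v=0,ok=F), EMIT:-] out:-; in:P3
Tick 4: [PARSE:P4(v=11,ok=F), VALIDATE:P3(v=18,ok=T), TRANSFORM:P2(v=0,ok=F), EMIT:P1(v=0,ok=F)] out:-; in:P4
Tick 5: [PARSE:-, VALIDATE:P4(v=11,ok=F), TRANSFORM:P3(v=72,ok=T), EMIT:P2(v=0,ok=F)] out:P1(v=0); in:-
Tick 6: [PARSE:-, VALIDATE:-, TRANSFORM:P4(v=0,ok=F), EMIT:P3(v=72,ok=T)] out:P2(v=0); in:-
Tick 7: [PARSE:-, VALIDATE:-, TRANSFORM:-, EMIT:P4(v=0,ok=F)] out:P3(v=72); in:-
Tick 8: [PARSE:P5(v=7,ok=F), VALIDATE:-, TRANSFORM:-, EMIT:-] out:P4(v=0); in:P5
Tick 9: [PARSE:P6(v=10,ok=F), VALIDATE:P5(v=7,ok=F), TRANSFORM:-, EMIT:-] out:-; in:P6
Tick 10: [PARSE:-, VALIDATE:P6(v=10,ok=T), TRANSFORM:P5(v=0,ok=F), EMIT:-] out:-; in:-
Tick 11: [PARSE:-, VALIDATE:-, TRANSFORM:P6(v=40,ok=T), EMIT:P5(v=0,ok=F)] out:-; in:-
Tick 12: [PARSE:-, VALIDATE:-, TRANSFORM:-, EMIT:P6(v=40,ok=T)] out:P5(v=0); in:-
Emitted by tick 12: ['P1', 'P2', 'P3', 'P4', 'P5']

Answer: 5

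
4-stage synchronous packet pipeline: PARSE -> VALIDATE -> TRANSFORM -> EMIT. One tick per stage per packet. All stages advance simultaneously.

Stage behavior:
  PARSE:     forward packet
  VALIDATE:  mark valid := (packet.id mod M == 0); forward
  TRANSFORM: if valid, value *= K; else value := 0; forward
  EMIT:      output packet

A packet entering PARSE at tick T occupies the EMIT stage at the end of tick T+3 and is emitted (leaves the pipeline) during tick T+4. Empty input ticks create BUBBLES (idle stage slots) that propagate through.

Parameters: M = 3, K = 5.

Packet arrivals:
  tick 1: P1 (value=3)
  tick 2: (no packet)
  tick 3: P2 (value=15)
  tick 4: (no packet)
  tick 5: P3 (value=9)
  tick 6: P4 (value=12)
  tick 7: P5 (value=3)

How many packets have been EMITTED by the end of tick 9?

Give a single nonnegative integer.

Answer: 3

Derivation:
Tick 1: [PARSE:P1(v=3,ok=F), VALIDATE:-, TRANSFORM:-, EMIT:-] out:-; in:P1
Tick 2: [PARSE:-, VALIDATE:P1(v=3,ok=F), TRANSFORM:-, EMIT:-] out:-; in:-
Tick 3: [PARSE:P2(v=15,ok=F), VALIDATE:-, TRANSFORM:P1(v=0,ok=F), EMIT:-] out:-; in:P2
Tick 4: [PARSE:-, VALIDATE:P2(v=15,ok=F), TRANSFORM:-, EMIT:P1(v=0,ok=F)] out:-; in:-
Tick 5: [PARSE:P3(v=9,ok=F), VALIDATE:-, TRANSFORM:P2(v=0,ok=F), EMIT:-] out:P1(v=0); in:P3
Tick 6: [PARSE:P4(v=12,ok=F), VALIDATE:P3(v=9,ok=T), TRANSFORM:-, EMIT:P2(v=0,ok=F)] out:-; in:P4
Tick 7: [PARSE:P5(v=3,ok=F), VALIDATE:P4(v=12,ok=F), TRANSFORM:P3(v=45,ok=T), EMIT:-] out:P2(v=0); in:P5
Tick 8: [PARSE:-, VALIDATE:P5(v=3,ok=F), TRANSFORM:P4(v=0,ok=F), EMIT:P3(v=45,ok=T)] out:-; in:-
Tick 9: [PARSE:-, VALIDATE:-, TRANSFORM:P5(v=0,ok=F), EMIT:P4(v=0,ok=F)] out:P3(v=45); in:-
Emitted by tick 9: ['P1', 'P2', 'P3']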